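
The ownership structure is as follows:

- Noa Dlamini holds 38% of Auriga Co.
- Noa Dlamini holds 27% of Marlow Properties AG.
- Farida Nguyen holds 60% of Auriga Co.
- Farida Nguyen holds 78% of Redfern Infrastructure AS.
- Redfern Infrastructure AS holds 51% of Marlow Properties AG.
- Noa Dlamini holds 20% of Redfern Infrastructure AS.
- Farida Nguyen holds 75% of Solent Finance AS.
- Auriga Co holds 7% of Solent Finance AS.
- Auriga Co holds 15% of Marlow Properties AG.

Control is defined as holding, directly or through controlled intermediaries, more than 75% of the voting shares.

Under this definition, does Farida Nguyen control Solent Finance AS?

No

Farida holds 78% of Redfern, so Farida controls Redfern.
In Solent, Farida's side holds only 75%, not > 75%.
So Farida does not control Solent.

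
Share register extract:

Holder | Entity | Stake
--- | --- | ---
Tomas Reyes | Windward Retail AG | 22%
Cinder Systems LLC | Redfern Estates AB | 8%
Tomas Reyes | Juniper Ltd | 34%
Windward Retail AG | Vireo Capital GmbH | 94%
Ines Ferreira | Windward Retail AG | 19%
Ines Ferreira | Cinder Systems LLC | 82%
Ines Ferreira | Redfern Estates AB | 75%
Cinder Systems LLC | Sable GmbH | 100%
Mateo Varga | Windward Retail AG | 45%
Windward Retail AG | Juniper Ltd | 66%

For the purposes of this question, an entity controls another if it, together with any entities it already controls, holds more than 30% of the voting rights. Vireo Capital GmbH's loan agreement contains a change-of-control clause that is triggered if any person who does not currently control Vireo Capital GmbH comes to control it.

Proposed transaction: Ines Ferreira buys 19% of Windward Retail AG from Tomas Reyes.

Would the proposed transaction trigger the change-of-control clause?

Yes

The purchase adds only to Ines's holdings (Tomas's stake shrinks), so Ines is the only person who could newly come to control Vireo.
Ines holds 82% of Cinder, so Ines controls Cinder.
Cinder and Ines together hold 8% + 75% = 83% of Redfern, so Ines controls Redfern.
Cinder holds 100% of Sable, so Ines controls Sable.
Neither Ines nor any entity Ines controls holds any voting interest in Vireo.
So before the transaction, Ines does not control Vireo.
After the purchase, Ines's direct stake in Windward rises to 19% + 19% = 38%, and Tomas's stake falls to 3%.
Ines holds 38% of Windward, so Ines controls Windward.
Windward holds 94% of Vireo, so Ines controls Vireo.
Ines did not control Vireo before and does after, so the clause is triggered.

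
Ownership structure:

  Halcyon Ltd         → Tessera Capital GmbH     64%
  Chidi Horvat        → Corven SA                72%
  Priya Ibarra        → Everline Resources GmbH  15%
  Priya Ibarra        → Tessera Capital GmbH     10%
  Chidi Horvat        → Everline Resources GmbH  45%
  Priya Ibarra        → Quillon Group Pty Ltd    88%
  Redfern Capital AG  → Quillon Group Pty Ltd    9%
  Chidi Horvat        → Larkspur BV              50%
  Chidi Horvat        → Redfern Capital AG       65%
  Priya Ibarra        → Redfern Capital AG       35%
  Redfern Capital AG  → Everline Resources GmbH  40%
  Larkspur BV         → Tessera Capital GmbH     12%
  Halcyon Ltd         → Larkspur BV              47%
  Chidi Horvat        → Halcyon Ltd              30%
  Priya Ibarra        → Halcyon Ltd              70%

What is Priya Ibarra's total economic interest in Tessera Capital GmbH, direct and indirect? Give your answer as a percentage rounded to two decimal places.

58.75%

Priya reaches Tessera along 3 paths.
Direct stake: 10% = 10%.
Via Halcyon → Larkspur: 70% × 47% × 12% = 3.948%.
Via Halcyon: 70% × 64% = 44.8%.
Total: 10% + 3.948% + 44.8% = 58.748%.
Rounded: 58.75%.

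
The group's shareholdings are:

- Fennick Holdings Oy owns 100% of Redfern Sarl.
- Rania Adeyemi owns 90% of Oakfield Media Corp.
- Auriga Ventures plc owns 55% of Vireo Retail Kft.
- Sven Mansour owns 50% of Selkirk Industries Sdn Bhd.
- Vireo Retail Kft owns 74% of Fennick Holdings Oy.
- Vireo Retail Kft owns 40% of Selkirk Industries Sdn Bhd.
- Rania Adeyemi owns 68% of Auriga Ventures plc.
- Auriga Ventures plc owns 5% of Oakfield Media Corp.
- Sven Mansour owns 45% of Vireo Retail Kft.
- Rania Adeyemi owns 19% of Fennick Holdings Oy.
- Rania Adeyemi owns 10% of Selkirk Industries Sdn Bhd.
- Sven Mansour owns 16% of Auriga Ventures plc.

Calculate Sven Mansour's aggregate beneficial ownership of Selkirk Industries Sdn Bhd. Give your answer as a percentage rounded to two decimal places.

71.52%

Sven reaches Selkirk along 3 paths.
Direct stake: 50% = 50%.
Via Auriga → Vireo: 16% × 55% × 40% = 3.52%.
Via Vireo: 45% × 40% = 18%.
Total: 50% + 3.52% + 18% = 71.52%.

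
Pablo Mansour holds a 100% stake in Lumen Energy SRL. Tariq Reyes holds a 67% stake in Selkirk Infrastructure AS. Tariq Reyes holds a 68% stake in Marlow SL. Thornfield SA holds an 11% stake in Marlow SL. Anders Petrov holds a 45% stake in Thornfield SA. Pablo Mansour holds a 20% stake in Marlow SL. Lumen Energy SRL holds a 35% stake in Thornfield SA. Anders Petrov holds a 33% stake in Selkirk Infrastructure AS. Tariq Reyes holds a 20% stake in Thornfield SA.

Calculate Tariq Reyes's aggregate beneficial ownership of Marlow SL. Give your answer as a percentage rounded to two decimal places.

70.20%

Tariq reaches Marlow along 2 paths.
Direct stake: 68% = 68%.
Via Thornfield: 20% × 11% = 2.2%.
Total: 68% + 2.2% = 70.2%.
Rounded: 70.20%.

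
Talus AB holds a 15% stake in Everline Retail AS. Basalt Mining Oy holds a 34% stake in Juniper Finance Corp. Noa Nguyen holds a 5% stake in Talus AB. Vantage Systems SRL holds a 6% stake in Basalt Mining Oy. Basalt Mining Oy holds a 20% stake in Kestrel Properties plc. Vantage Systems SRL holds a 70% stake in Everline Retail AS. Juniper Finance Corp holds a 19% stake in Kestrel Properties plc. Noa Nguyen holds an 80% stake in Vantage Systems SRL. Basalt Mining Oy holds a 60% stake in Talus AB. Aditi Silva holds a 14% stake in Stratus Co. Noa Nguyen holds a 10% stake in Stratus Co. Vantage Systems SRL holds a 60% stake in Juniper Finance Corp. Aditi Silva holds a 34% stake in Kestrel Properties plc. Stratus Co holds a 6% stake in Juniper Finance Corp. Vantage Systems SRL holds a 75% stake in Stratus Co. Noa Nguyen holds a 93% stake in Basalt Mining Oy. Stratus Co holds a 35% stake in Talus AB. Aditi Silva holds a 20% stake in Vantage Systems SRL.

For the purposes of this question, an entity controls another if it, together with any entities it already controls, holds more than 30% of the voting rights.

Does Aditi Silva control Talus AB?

Aditi holds 34% of Kestrel, so Aditi controls Kestrel.
Neither Aditi nor any entity Aditi controls holds any voting interest in Talus.
So Aditi does not control Talus.

No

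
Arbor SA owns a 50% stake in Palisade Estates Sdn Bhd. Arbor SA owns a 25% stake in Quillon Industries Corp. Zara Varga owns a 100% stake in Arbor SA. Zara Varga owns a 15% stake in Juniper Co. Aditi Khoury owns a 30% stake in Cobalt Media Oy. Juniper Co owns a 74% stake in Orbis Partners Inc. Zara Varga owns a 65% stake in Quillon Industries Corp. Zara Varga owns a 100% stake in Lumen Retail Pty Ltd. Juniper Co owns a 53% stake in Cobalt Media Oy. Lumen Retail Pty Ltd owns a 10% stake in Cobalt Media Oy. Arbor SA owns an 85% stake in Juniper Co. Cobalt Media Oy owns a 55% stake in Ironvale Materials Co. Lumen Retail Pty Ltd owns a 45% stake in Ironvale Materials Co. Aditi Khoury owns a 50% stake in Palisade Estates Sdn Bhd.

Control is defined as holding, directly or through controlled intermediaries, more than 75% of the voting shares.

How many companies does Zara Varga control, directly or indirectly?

Zara holds 100% of Arbor, so Zara controls Arbor.
Zara holds 100% of Lumen, so Zara controls Lumen.
Arbor and Zara together hold 85% + 15% = 100% of Juniper, so Zara controls Juniper.
Zara and Arbor together hold 65% + 25% = 90% of Quillon, so Zara controls Quillon.
No other company's threshold is met.
Zara controls 4 companies.

4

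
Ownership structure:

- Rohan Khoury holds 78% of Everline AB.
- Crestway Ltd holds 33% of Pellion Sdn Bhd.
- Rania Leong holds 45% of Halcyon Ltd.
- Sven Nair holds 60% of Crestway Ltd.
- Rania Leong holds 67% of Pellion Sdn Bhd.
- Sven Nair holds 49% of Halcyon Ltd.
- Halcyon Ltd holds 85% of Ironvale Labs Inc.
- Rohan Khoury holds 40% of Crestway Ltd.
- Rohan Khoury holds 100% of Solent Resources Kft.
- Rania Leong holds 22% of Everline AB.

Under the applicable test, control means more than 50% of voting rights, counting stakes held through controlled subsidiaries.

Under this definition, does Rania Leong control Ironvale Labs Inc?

Rania holds 67% of Pellion, so Rania controls Pellion.
Neither Rania nor any entity Rania controls holds any voting interest in Ironvale.
So Rania does not control Ironvale.

No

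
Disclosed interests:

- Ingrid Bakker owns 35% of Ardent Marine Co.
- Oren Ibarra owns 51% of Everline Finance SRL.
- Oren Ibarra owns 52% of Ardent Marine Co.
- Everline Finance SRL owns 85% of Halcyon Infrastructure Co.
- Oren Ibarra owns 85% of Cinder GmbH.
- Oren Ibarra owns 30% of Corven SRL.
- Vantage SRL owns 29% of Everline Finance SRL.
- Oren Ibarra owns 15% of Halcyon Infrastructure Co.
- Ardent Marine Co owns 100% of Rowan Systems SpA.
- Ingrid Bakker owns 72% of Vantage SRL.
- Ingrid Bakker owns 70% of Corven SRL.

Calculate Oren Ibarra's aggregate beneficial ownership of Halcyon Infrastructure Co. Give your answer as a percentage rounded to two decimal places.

58.35%

Oren reaches Halcyon along 2 paths.
Direct stake: 15% = 15%.
Via Everline: 51% × 85% = 43.35%.
Total: 15% + 43.35% = 58.35%.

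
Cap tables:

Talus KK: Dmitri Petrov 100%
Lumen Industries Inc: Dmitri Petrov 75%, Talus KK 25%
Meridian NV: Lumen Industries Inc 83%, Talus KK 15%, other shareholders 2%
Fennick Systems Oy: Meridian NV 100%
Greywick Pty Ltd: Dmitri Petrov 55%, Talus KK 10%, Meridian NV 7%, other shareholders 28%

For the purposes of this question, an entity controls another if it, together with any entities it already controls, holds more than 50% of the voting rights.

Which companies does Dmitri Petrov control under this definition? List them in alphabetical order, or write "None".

Dmitri holds 100% of Talus, so Dmitri controls Talus.
Dmitri and Talus together hold 75% + 25% = 100% of Lumen, so Dmitri controls Lumen.
Lumen and Talus together hold 83% + 15% = 98% of Meridian, so Dmitri controls Meridian.
Meridian holds 100% of Fennick, so Dmitri controls Fennick.
Dmitri and Talus and Meridian together hold 55% + 10% + 7% = 72% of Greywick, so Dmitri controls Greywick.

Fennick Systems Oy, Greywick Pty Ltd, Lumen Industries Inc, Meridian NV, Talus KK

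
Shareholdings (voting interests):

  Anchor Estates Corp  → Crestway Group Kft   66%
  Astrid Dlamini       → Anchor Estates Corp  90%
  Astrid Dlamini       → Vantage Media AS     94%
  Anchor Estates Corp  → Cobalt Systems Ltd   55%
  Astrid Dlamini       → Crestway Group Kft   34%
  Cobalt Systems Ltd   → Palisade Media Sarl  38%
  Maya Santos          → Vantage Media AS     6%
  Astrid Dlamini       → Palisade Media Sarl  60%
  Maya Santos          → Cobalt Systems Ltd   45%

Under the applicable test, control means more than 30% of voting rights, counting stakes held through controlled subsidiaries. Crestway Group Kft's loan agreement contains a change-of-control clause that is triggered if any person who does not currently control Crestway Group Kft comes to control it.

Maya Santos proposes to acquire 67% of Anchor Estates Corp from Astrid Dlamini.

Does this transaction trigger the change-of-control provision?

The purchase adds only to Maya's holdings (Astrid's stake shrinks), so Maya is the only person who could newly come to control Crestway.
Maya holds 45% of Cobalt, so Maya controls Cobalt.
Cobalt holds 38% of Palisade, so Maya controls Palisade.
Neither Maya nor any entity Maya controls holds any voting interest in Crestway.
So before the transaction, Maya does not control Crestway.
After the purchase, Maya holds 67% of Anchor directly, and Astrid's stake falls to 23%.
Maya holds 67% of Anchor, so Maya controls Anchor.
Anchor holds 66% of Crestway, so Maya controls Crestway.
Maya did not control Crestway before and does after, so the clause is triggered.

Yes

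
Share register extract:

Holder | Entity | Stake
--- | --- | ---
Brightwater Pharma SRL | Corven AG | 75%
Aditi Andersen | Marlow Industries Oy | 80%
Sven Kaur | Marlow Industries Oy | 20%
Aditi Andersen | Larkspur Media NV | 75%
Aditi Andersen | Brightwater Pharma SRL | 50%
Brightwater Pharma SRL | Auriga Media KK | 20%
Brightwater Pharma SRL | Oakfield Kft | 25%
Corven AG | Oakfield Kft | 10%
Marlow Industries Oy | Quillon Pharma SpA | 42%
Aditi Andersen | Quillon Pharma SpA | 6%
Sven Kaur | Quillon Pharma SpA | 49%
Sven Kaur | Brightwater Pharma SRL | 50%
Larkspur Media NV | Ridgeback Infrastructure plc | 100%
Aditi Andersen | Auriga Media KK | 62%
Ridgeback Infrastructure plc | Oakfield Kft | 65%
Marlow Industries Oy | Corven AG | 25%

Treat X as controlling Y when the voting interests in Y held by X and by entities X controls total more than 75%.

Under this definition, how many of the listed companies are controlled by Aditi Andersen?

1

Aditi holds 80% of Marlow, so Aditi controls Marlow.
No other company's threshold is met.
Aditi controls 1 company.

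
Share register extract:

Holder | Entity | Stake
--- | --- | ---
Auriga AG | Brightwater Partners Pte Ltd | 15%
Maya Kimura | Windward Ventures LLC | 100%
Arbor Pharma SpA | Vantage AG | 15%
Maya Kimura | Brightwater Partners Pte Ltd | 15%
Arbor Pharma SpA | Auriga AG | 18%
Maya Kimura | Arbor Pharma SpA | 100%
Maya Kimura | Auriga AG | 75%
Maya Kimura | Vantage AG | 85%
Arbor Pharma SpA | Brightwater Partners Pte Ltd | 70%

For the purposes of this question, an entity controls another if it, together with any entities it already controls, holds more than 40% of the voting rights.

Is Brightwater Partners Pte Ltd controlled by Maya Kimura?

Maya holds 100% of Arbor, so Maya controls Arbor.
Arbor and Maya together hold 18% + 75% = 93% of Auriga, so Maya controls Auriga.
Maya and Auriga and Arbor together hold 15% + 15% + 70% = 100% of Brightwater, so Maya controls Brightwater.

Yes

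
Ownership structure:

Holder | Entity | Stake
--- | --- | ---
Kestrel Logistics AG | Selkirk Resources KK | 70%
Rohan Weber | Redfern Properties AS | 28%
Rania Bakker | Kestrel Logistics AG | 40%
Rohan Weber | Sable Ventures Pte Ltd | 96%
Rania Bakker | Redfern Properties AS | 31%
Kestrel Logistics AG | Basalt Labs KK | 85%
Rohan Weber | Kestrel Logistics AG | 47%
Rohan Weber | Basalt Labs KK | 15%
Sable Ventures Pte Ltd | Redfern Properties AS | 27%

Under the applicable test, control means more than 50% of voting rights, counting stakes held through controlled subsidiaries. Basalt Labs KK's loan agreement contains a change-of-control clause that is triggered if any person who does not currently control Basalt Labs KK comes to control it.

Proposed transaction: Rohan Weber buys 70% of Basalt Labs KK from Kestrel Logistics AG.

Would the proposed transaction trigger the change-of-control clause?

Yes

The purchase adds only to Rohan's holdings (Kestrel's stake shrinks), so Rohan is the only person who could newly come to control Basalt.
Rohan holds 96% of Sable, so Rohan controls Sable.
Rohan and Sable together hold 28% + 27% = 55% of Redfern, so Rohan controls Redfern.
In Basalt, Rohan's side holds only 15%, not > 50%.
So before the transaction, Rohan does not control Basalt.
After the purchase, Rohan's direct stake in Basalt rises to 15% + 70% = 85%, and Kestrel's stake falls to 15%.
Rohan holds 85% of Basalt, so Rohan controls Basalt.
Rohan did not control Basalt before and does after, so the clause is triggered.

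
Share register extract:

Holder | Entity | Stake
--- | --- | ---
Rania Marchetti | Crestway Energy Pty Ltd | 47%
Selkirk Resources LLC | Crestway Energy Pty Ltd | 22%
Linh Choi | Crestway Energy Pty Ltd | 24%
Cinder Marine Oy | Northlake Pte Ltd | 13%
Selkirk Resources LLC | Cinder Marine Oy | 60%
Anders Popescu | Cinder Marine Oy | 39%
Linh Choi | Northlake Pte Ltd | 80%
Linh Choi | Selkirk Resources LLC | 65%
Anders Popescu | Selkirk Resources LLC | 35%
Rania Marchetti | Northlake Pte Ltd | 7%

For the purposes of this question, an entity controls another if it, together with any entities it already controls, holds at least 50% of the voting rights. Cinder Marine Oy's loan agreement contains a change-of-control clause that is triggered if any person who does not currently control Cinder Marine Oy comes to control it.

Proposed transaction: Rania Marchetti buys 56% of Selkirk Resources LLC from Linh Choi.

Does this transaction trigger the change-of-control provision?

The purchase adds only to Rania's holdings (Linh's stake shrinks), so Rania is the only person who could newly come to control Cinder.
Rania's largest direct stake is 47% in Crestway, which does not meet the threshold, so Rania controls no company.
Neither Rania nor any entity Rania controls holds any voting interest in Cinder.
So before the transaction, Rania does not control Cinder.
After the purchase, Rania holds 56% of Selkirk directly, and Linh's stake falls to 9%.
Rania holds 56% of Selkirk, so Rania controls Selkirk.
Selkirk holds 60% of Cinder, so Rania controls Cinder.
Rania did not control Cinder before and does after, so the clause is triggered.

Yes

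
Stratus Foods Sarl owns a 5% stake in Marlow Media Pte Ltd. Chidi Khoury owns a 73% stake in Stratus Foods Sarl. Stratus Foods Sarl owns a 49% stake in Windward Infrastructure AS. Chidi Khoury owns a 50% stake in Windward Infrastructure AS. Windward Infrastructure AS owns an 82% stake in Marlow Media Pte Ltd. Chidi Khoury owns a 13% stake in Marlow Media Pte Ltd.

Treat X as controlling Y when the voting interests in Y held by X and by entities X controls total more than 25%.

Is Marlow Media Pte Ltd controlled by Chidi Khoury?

Yes

Chidi holds 73% of Stratus, so Chidi controls Stratus.
Chidi and Stratus together hold 50% + 49% = 99% of Windward, so Chidi controls Windward.
Windward and Chidi and Stratus together hold 82% + 13% + 5% = 100% of Marlow, so Chidi controls Marlow.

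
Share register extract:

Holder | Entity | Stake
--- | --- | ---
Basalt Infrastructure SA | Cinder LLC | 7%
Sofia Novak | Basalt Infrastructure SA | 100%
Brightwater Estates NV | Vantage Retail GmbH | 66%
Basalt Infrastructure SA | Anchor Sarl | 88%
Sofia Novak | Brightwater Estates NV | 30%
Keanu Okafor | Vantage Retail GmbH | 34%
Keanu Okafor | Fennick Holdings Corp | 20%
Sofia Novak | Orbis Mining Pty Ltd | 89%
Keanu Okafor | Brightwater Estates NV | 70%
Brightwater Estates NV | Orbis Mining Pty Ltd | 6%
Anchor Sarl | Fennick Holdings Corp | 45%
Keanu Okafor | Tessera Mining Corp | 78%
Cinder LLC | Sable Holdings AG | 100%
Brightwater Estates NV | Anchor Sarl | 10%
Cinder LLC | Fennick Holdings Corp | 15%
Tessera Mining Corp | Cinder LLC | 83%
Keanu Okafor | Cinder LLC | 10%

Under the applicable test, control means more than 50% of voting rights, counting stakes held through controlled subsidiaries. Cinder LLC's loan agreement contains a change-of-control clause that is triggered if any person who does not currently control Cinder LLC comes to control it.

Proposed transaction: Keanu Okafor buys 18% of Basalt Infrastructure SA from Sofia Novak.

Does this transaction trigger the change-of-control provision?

No

The purchase adds only to Keanu's holdings (Sofia's stake shrinks), so Keanu is the only person who could newly come to control Cinder.
Keanu holds 78% of Tessera, so Keanu controls Tessera.
Keanu and Tessera together hold 10% + 83% = 93% of Cinder, so Keanu controls Cinder.
So Keanu already controls Cinder before the transaction.
After the purchase, Keanu holds 18% of Basalt directly, and Sofia's stake falls to 82%.
Keanu controlled Cinder already, so this is not a new person acquiring control; every other person's position is unchanged or reduced.
No new person acquires control, so the clause is not triggered.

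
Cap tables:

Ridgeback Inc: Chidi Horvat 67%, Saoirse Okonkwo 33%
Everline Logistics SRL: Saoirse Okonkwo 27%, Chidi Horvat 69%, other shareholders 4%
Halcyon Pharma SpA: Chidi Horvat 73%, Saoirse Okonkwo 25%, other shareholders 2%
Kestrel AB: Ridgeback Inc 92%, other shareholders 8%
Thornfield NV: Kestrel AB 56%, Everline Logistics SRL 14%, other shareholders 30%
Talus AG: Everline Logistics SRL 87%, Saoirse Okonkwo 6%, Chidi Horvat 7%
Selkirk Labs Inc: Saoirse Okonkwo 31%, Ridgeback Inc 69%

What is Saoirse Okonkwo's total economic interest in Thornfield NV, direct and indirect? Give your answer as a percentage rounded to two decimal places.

20.78%

Saoirse reaches Thornfield along 2 paths.
Via Ridgeback → Kestrel: 33% × 92% × 56% = 17.0016%.
Via Everline: 27% × 14% = 3.78%.
Total: 17.0016% + 3.78% = 20.7816%.
Rounded: 20.78%.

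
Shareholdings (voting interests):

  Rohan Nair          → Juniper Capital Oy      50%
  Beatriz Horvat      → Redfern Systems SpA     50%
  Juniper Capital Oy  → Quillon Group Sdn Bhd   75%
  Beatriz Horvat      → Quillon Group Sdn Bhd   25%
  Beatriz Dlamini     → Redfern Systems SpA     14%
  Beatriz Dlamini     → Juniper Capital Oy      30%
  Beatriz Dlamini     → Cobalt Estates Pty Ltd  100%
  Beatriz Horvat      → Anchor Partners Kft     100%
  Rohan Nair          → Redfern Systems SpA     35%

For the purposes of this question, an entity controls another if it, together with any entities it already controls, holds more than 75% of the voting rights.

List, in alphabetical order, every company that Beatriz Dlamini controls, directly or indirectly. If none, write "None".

Beatriz Dlamini holds 100% of Cobalt, so Beatriz Dlamini controls Cobalt.
No other company's threshold is met.

Cobalt Estates Pty Ltd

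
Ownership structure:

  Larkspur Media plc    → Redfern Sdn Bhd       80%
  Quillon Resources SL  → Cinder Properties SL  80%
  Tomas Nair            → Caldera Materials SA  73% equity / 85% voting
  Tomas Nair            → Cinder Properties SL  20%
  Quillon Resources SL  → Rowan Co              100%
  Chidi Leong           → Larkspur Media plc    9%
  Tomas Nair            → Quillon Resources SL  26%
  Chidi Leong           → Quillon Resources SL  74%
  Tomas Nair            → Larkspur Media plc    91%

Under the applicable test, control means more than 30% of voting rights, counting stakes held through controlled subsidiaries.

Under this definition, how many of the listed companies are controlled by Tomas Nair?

3

Tomas holds 85% of Caldera, so Tomas controls Caldera.
Tomas holds 91% of Larkspur, so Tomas controls Larkspur.
Larkspur holds 80% of Redfern, so Tomas controls Redfern.
No other company's threshold is met.
Tomas controls 3 companies.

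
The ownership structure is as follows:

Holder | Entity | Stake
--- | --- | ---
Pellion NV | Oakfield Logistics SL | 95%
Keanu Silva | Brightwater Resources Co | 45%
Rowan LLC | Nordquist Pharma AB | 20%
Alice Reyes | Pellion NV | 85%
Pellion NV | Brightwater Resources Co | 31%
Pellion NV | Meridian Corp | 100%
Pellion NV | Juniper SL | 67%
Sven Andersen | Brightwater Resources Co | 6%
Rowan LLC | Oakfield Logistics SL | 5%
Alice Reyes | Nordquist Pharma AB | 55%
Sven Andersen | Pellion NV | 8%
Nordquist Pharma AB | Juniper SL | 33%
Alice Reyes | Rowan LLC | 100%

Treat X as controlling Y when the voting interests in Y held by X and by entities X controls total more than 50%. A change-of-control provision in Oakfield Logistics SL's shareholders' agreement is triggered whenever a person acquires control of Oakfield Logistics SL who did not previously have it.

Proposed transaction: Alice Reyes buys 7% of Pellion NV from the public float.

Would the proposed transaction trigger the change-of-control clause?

The purchase changes only Alice's holdings, so Alice is the only person who could newly come to control Oakfield.
Alice holds 100% of Rowan, so Alice controls Rowan.
Alice holds 85% of Pellion, so Alice controls Pellion.
Rowan and Pellion together hold 5% + 95% = 100% of Oakfield, so Alice controls Oakfield.
So Alice already controls Oakfield before the transaction.
After the purchase, Alice's direct stake in Pellion rises to 85% + 7% = 92%.
Alice controlled Oakfield already, so this is not a new person acquiring control; every other person's position is unchanged or reduced.
No new person acquires control, so the clause is not triggered.

No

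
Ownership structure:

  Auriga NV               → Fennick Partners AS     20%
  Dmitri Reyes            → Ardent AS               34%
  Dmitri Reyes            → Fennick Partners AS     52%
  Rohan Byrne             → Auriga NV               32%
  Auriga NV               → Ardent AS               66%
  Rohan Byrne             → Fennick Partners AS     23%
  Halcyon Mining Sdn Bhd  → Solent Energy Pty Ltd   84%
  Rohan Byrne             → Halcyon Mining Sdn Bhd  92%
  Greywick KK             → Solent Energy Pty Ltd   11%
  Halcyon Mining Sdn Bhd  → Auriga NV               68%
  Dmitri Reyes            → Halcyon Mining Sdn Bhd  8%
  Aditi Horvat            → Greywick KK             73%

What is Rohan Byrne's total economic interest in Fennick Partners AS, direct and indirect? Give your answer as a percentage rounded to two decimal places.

41.91%

Rohan reaches Fennick along 3 paths.
Via Halcyon → Auriga: 92% × 68% × 20% = 12.512%.
Via Auriga: 32% × 20% = 6.4%.
Direct stake: 23% = 23%.
Total: 12.512% + 6.4% + 23% = 41.912%.
Rounded: 41.91%.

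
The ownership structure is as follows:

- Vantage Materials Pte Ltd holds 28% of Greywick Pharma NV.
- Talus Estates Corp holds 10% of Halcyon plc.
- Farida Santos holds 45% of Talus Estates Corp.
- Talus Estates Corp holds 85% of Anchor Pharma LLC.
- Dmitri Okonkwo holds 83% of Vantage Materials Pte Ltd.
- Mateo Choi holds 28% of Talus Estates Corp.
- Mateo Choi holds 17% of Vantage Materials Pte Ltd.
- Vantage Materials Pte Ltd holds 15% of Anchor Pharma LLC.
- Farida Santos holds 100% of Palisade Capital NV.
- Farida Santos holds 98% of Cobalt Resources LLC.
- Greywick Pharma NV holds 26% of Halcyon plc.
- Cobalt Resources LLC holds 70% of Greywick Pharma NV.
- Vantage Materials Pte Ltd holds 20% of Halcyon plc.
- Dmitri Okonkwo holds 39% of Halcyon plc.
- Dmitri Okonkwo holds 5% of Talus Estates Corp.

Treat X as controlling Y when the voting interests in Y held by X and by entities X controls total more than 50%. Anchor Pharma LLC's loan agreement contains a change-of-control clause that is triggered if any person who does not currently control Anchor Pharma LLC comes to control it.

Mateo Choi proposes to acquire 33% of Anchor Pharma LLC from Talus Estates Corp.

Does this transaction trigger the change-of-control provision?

The purchase adds only to Mateo's holdings (Talus's stake shrinks), so Mateo is the only person who could newly come to control Anchor.
Mateo's largest direct stake is 28% in Talus, which does not meet the threshold, so Mateo controls no company.
Neither Mateo nor any entity Mateo controls holds any voting interest in Anchor.
So before the transaction, Mateo does not control Anchor.
After the purchase, Mateo holds 33% of Anchor directly, and Talus's stake falls to 52%.
After the transaction, Mateo's side holds 33% of Anchor, not > 50%, so Mateo still does not control Anchor.
No new person acquires control, so the clause is not triggered.

No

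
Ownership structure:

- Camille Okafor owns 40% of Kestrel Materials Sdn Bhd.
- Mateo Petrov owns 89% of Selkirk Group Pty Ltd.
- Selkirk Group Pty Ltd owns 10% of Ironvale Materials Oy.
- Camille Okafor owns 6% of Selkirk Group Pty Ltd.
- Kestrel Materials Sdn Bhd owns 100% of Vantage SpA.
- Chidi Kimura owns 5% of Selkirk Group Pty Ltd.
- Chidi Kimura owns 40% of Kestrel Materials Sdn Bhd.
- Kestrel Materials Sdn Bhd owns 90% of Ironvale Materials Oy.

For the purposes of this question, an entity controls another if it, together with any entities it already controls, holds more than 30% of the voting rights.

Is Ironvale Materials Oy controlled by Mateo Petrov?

No

Mateo holds 89% of Selkirk, so Mateo controls Selkirk.
In Ironvale, Mateo's side holds only 10%, not > 30%.
So Mateo does not control Ironvale.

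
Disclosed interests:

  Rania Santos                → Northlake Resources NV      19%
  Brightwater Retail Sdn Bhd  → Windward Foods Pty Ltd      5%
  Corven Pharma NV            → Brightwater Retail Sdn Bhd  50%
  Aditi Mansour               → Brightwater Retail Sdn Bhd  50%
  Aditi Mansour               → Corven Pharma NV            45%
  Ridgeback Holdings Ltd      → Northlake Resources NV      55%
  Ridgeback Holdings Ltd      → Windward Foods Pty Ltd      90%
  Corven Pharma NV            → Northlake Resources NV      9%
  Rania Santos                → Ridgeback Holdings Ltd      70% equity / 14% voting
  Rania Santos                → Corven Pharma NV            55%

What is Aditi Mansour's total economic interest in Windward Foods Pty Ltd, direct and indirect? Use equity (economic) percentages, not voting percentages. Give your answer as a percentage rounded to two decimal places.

Aditi reaches Windward along 2 paths.
Via Corven → Brightwater: 45% × 50% × 5% = 1.125%.
Via Brightwater: 50% × 5% = 2.5%.
Total: 1.125% + 2.5% = 3.625%.
Rounded: 3.63%.

3.63%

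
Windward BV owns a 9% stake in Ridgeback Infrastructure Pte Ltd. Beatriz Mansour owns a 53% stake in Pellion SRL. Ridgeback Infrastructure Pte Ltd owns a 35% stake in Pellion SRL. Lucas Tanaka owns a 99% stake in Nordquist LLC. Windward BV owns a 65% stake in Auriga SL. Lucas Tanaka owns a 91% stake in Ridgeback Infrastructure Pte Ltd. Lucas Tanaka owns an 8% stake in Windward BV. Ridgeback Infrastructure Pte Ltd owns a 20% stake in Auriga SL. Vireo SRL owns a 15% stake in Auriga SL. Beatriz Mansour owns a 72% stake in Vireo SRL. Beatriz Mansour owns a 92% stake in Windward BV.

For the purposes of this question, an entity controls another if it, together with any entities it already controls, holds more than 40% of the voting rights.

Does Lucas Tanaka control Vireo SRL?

No

Lucas holds 99% of Nordquist, so Lucas controls Nordquist.
Lucas holds 91% of Ridgeback, so Lucas controls Ridgeback.
Neither Lucas nor any entity Lucas controls holds any voting interest in Vireo.
So Lucas does not control Vireo.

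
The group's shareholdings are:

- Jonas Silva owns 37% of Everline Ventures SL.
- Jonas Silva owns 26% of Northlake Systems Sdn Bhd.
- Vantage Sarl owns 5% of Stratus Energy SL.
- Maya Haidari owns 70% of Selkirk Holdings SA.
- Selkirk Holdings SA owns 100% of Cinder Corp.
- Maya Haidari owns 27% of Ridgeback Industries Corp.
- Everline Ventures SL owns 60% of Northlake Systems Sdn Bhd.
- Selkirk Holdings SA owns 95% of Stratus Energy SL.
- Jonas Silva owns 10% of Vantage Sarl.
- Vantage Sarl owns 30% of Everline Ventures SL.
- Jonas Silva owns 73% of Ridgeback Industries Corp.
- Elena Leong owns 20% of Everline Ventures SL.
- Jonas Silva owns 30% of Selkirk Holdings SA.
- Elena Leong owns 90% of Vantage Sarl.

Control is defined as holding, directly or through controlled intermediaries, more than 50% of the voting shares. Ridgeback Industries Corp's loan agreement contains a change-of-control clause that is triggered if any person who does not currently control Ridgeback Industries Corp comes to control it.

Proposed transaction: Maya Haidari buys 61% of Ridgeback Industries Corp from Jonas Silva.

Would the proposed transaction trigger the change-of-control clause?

Yes

The purchase adds only to Maya's holdings (Jonas's stake shrinks), so Maya is the only person who could newly come to control Ridgeback.
Maya holds 70% of Selkirk, so Maya controls Selkirk.
Selkirk holds 95% of Stratus, so Maya controls Stratus.
Selkirk holds 100% of Cinder, so Maya controls Cinder.
In Ridgeback, Maya's side holds only 27%, not > 50%.
So before the transaction, Maya does not control Ridgeback.
After the purchase, Maya's direct stake in Ridgeback rises to 27% + 61% = 88%, and Jonas's stake falls to 12%.
Maya holds 88% of Ridgeback, so Maya controls Ridgeback.
Maya did not control Ridgeback before and does after, so the clause is triggered.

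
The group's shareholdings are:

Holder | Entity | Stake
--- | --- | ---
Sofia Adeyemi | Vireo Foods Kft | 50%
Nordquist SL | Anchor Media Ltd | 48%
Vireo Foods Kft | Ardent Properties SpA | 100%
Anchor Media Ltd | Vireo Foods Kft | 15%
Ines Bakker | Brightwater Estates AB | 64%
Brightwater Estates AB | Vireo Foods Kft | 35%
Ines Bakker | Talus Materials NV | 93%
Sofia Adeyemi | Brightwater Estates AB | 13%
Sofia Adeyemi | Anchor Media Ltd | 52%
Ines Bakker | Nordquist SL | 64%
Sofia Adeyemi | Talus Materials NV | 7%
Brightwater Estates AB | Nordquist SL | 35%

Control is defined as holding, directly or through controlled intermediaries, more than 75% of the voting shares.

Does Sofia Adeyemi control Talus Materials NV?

Sofia's largest direct stake is 52% in Anchor, which does not meet the threshold, so Sofia controls no company.
In Talus, Sofia's side holds only 7%, not > 75%.
So Sofia does not control Talus.

No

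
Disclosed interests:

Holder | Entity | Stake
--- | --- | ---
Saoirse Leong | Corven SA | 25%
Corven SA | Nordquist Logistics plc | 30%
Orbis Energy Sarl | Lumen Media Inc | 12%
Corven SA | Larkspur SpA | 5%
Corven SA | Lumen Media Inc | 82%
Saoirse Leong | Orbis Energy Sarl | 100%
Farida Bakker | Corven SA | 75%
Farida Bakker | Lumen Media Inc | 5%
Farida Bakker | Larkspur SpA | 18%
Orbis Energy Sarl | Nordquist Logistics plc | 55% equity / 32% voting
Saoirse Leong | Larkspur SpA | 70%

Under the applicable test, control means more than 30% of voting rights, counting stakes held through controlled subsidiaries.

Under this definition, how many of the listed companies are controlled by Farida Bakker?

Farida holds 75% of Corven, so Farida controls Corven.
Corven and Farida together hold 82% + 5% = 87% of Lumen, so Farida controls Lumen.
No other company's threshold is met.
Farida controls 2 companies.

2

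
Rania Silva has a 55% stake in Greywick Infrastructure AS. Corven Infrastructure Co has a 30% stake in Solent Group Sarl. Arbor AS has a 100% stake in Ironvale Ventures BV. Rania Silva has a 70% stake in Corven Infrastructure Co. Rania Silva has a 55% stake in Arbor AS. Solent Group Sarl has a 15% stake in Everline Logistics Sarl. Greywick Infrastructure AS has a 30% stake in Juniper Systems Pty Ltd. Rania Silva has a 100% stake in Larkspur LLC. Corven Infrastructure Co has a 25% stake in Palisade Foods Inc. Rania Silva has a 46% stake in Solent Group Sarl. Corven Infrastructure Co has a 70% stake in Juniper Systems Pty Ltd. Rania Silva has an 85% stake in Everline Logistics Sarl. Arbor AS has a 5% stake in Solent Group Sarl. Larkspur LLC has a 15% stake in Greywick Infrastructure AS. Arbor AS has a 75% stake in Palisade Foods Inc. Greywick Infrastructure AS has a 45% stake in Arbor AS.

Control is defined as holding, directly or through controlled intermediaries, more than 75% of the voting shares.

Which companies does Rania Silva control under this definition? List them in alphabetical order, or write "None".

Rania holds 100% of Larkspur, so Rania controls Larkspur.
Rania holds 85% of Everline, so Rania controls Everline.
No other company's threshold is met.

Everline Logistics Sarl, Larkspur LLC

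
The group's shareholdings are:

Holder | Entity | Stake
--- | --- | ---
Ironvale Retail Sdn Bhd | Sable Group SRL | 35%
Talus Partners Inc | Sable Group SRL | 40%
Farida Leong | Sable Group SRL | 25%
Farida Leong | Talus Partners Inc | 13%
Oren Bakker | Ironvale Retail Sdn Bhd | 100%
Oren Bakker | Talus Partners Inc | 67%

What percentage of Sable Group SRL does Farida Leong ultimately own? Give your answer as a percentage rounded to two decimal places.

30.20%

Farida reaches Sable along 2 paths.
Via Talus: 13% × 40% = 5.2%.
Direct stake: 25% = 25%.
Total: 5.2% + 25% = 30.2%.
Rounded: 30.20%.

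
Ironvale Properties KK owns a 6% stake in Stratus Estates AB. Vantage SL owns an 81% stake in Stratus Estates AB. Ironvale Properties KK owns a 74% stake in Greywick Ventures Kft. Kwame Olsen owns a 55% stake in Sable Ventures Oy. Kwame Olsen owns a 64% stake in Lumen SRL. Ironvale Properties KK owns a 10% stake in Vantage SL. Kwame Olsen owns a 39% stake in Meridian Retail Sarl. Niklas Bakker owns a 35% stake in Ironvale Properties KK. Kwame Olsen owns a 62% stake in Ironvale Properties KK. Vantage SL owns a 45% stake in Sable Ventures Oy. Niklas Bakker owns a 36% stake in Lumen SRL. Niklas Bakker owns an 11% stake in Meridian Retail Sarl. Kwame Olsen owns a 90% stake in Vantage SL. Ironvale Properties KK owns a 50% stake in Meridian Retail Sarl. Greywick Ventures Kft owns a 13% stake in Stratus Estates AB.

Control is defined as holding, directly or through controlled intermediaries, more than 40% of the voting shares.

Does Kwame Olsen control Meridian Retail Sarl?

Yes

Kwame holds 62% of Ironvale, so Kwame controls Ironvale.
Kwame and Ironvale together hold 39% + 50% = 89% of Meridian, so Kwame controls Meridian.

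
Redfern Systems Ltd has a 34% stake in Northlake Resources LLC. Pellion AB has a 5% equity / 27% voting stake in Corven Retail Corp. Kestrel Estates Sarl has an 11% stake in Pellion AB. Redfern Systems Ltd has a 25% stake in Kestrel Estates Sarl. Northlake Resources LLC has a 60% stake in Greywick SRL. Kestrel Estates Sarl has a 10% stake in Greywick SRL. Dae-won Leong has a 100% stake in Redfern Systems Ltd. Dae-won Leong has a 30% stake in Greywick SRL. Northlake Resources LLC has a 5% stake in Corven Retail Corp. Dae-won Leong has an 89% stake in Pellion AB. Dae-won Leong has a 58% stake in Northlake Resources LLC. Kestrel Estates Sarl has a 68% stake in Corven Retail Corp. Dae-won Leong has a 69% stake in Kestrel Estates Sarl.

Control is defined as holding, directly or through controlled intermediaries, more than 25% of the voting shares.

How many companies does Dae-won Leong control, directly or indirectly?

Dae-won holds 100% of Redfern, so Dae-won controls Redfern.
Redfern and Dae-won together hold 25% + 69% = 94% of Kestrel, so Dae-won controls Kestrel.
Redfern and Dae-won together hold 34% + 58% = 92% of Northlake, so Dae-won controls Northlake.
Dae-won and Kestrel together hold 89% + 11% = 100% of Pellion, so Dae-won controls Pellion.
Dae-won and Northlake and Kestrel together hold 30% + 60% + 10% = 100% of Greywick, so Dae-won controls Greywick.
Pellion and Northlake and Kestrel together hold 27% + 5% + 68% = 100% of Corven, so Dae-won controls Corven.
Dae-won controls 6 companies.

6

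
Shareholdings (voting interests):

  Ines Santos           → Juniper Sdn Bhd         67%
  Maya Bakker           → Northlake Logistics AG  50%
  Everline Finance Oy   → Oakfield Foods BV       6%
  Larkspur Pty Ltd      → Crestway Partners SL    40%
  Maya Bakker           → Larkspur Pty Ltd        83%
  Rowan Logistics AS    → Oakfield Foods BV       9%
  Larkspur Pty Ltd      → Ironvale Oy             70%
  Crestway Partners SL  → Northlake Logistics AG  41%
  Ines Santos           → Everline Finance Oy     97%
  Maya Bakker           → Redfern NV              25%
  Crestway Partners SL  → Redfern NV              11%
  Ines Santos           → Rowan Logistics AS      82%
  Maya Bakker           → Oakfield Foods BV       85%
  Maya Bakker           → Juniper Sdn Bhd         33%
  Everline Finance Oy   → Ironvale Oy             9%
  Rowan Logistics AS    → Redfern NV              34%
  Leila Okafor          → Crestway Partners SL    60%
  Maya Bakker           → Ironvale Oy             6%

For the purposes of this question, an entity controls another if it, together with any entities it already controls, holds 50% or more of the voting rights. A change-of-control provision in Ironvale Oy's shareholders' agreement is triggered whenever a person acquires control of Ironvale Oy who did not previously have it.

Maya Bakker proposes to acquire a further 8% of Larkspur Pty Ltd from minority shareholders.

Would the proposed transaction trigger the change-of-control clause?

No

The purchase changes only Maya's holdings, so Maya is the only person who could newly come to control Ironvale.
Maya holds 83% of Larkspur, so Maya controls Larkspur.
Larkspur and Maya together hold 70% + 6% = 76% of Ironvale, so Maya controls Ironvale.
So Maya already controls Ironvale before the transaction.
After the purchase, Maya's direct stake in Larkspur rises to 83% + 8% = 91%.
Maya controlled Ironvale already, so this is not a new person acquiring control; every other person's position is unchanged or reduced.
No new person acquires control, so the clause is not triggered.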